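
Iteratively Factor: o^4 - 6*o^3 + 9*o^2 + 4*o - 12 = (o - 2)*(o^3 - 4*o^2 + o + 6) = (o - 2)^2*(o^2 - 2*o - 3) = (o - 2)^2*(o + 1)*(o - 3)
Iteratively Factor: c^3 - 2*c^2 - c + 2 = (c - 1)*(c^2 - c - 2) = (c - 2)*(c - 1)*(c + 1)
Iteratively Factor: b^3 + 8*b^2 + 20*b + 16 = (b + 2)*(b^2 + 6*b + 8) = (b + 2)^2*(b + 4)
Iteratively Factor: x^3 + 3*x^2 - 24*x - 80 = (x - 5)*(x^2 + 8*x + 16) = (x - 5)*(x + 4)*(x + 4)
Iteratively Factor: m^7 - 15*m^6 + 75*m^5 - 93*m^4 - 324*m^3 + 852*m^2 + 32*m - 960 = (m - 3)*(m^6 - 12*m^5 + 39*m^4 + 24*m^3 - 252*m^2 + 96*m + 320) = (m - 3)*(m - 2)*(m^5 - 10*m^4 + 19*m^3 + 62*m^2 - 128*m - 160) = (m - 3)*(m - 2)*(m + 2)*(m^4 - 12*m^3 + 43*m^2 - 24*m - 80) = (m - 4)*(m - 3)*(m - 2)*(m + 2)*(m^3 - 8*m^2 + 11*m + 20) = (m - 4)^2*(m - 3)*(m - 2)*(m + 2)*(m^2 - 4*m - 5) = (m - 4)^2*(m - 3)*(m - 2)*(m + 1)*(m + 2)*(m - 5)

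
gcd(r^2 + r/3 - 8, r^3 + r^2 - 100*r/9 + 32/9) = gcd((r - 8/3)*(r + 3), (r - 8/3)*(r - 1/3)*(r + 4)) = r - 8/3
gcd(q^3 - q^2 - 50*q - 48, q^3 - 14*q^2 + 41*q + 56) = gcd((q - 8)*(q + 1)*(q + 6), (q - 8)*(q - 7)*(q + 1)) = q^2 - 7*q - 8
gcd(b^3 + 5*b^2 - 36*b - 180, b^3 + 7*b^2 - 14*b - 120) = b^2 + 11*b + 30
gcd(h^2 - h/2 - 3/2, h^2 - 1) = h + 1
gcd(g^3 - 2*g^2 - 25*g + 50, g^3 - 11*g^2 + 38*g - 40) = g^2 - 7*g + 10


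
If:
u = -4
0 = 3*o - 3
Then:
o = 1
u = -4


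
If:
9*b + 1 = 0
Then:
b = -1/9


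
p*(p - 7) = p^2 - 7*p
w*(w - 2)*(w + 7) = w^3 + 5*w^2 - 14*w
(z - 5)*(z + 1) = z^2 - 4*z - 5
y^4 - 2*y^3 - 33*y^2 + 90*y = y*(y - 5)*(y - 3)*(y + 6)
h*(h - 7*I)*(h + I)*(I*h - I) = I*h^4 + 6*h^3 - I*h^3 - 6*h^2 + 7*I*h^2 - 7*I*h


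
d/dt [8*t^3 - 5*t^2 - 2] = 2*t*(12*t - 5)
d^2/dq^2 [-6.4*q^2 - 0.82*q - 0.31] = -12.8000000000000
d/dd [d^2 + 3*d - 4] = 2*d + 3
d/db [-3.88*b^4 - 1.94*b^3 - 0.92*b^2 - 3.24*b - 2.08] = -15.52*b^3 - 5.82*b^2 - 1.84*b - 3.24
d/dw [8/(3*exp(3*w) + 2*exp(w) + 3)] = (-72*exp(2*w) - 16)*exp(w)/(3*exp(3*w) + 2*exp(w) + 3)^2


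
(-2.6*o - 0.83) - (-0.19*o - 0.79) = -2.41*o - 0.0399999999999999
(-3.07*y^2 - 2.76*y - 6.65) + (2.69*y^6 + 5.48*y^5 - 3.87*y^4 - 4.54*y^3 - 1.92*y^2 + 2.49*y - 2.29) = 2.69*y^6 + 5.48*y^5 - 3.87*y^4 - 4.54*y^3 - 4.99*y^2 - 0.27*y - 8.94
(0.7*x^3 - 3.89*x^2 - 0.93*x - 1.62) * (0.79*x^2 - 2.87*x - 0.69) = 0.553*x^5 - 5.0821*x^4 + 9.9466*x^3 + 4.0734*x^2 + 5.2911*x + 1.1178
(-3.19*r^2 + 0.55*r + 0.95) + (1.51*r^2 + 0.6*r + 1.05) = -1.68*r^2 + 1.15*r + 2.0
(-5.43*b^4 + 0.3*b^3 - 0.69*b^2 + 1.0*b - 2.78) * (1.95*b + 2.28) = -10.5885*b^5 - 11.7954*b^4 - 0.6615*b^3 + 0.3768*b^2 - 3.141*b - 6.3384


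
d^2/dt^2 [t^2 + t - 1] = 2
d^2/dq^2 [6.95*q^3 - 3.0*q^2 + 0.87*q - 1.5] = 41.7*q - 6.0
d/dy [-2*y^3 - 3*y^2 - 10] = 6*y*(-y - 1)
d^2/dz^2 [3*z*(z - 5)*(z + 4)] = 18*z - 6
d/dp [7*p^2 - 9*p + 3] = 14*p - 9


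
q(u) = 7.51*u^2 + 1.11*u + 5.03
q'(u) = 15.02*u + 1.11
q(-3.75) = 106.48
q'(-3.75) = -55.22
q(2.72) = 63.61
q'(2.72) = 41.96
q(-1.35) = 17.22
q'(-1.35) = -19.17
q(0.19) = 5.51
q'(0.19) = 3.96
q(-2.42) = 46.33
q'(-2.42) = -35.24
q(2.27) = 46.25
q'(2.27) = 35.21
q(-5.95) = 264.30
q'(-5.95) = -88.26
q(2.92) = 72.30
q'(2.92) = 44.97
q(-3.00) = 69.29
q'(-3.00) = -43.95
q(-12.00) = 1073.15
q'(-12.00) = -179.13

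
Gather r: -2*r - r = -3*r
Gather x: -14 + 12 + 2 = 0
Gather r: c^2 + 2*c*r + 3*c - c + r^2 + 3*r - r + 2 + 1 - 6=c^2 + 2*c + r^2 + r*(2*c + 2) - 3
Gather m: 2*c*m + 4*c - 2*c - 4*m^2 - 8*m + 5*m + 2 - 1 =2*c - 4*m^2 + m*(2*c - 3) + 1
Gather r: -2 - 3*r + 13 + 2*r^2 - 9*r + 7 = 2*r^2 - 12*r + 18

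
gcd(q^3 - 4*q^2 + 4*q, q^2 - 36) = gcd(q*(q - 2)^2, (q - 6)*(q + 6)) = 1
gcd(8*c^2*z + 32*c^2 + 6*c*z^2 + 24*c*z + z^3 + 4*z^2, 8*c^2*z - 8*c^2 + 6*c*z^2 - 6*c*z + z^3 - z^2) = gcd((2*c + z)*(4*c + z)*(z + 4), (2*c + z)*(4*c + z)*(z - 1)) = 8*c^2 + 6*c*z + z^2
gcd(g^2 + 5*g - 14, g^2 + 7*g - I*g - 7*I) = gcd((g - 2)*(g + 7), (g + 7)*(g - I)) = g + 7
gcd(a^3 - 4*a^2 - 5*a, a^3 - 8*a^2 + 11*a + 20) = a^2 - 4*a - 5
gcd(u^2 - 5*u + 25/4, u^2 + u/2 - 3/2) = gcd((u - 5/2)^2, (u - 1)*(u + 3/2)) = 1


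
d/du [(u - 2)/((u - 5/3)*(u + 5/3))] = 9*(-9*u^2 + 36*u - 25)/(81*u^4 - 450*u^2 + 625)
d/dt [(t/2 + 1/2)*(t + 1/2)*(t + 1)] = (t + 1)*(3*t + 2)/2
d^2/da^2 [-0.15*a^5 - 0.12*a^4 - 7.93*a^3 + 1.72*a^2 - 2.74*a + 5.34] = -3.0*a^3 - 1.44*a^2 - 47.58*a + 3.44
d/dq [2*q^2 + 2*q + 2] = 4*q + 2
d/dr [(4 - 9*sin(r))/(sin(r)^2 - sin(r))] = (9*cos(r) - 8/tan(r) + 4*cos(r)/sin(r)^2)/(sin(r) - 1)^2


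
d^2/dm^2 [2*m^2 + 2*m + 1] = 4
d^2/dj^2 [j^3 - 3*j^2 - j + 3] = 6*j - 6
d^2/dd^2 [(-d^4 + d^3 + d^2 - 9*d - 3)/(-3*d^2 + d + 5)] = 2*(9*d^6 - 9*d^5 - 42*d^4 + 102*d^3 + 171*d^2 + 303*d - 22)/(27*d^6 - 27*d^5 - 126*d^4 + 89*d^3 + 210*d^2 - 75*d - 125)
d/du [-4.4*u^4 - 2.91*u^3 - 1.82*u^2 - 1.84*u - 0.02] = -17.6*u^3 - 8.73*u^2 - 3.64*u - 1.84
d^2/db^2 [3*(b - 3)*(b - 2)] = 6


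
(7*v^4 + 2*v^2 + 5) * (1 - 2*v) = -14*v^5 + 7*v^4 - 4*v^3 + 2*v^2 - 10*v + 5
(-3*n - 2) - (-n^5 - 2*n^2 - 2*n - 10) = n^5 + 2*n^2 - n + 8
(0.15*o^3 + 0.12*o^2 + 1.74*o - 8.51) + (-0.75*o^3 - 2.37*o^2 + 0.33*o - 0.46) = -0.6*o^3 - 2.25*o^2 + 2.07*o - 8.97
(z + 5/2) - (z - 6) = 17/2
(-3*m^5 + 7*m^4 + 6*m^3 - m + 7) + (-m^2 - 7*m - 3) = -3*m^5 + 7*m^4 + 6*m^3 - m^2 - 8*m + 4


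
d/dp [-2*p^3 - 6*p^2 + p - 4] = -6*p^2 - 12*p + 1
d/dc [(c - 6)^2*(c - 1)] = (c - 6)*(3*c - 8)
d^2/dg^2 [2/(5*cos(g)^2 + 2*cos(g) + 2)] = (-200*sin(g)^4 + 28*sin(g)^2 + 83*cos(g) - 15*cos(3*g) + 148)/(-5*sin(g)^2 + 2*cos(g) + 7)^3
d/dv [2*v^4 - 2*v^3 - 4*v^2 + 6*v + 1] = 8*v^3 - 6*v^2 - 8*v + 6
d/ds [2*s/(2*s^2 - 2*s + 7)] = 2*(7 - 2*s^2)/(4*s^4 - 8*s^3 + 32*s^2 - 28*s + 49)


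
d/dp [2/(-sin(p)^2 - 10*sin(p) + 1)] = 4*(sin(p) + 5)*cos(p)/(10*sin(p) - cos(p)^2)^2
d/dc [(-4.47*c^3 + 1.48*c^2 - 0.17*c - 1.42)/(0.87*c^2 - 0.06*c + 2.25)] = (-3.8889*c^4 + 0.5364*c^3 - 30.1134*c^2 + 9.1308*c - 0.4677)/(0.7569*c^4 - 0.1044*c^3 + 3.9186*c^2 - 0.27*c + 5.0625)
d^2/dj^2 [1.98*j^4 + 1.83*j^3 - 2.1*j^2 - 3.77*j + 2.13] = 23.76*j^2 + 10.98*j - 4.2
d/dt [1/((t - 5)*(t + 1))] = 2*(2 - t)/(t^4 - 8*t^3 + 6*t^2 + 40*t + 25)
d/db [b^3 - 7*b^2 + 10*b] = 3*b^2 - 14*b + 10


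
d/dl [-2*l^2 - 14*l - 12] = -4*l - 14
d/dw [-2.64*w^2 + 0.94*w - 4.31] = 0.94 - 5.28*w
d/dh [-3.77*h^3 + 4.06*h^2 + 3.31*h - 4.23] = -11.31*h^2 + 8.12*h + 3.31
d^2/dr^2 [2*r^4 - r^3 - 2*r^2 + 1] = 24*r^2 - 6*r - 4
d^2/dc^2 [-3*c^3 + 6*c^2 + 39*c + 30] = 12 - 18*c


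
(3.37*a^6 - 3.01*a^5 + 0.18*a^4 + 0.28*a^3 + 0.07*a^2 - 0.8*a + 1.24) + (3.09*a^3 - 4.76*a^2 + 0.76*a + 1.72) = 3.37*a^6 - 3.01*a^5 + 0.18*a^4 + 3.37*a^3 - 4.69*a^2 - 0.04*a + 2.96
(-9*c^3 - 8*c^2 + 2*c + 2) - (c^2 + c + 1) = -9*c^3 - 9*c^2 + c + 1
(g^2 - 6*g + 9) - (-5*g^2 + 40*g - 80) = 6*g^2 - 46*g + 89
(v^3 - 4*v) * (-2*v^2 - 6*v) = -2*v^5 - 6*v^4 + 8*v^3 + 24*v^2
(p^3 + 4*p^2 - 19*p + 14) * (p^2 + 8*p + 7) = p^5 + 12*p^4 + 20*p^3 - 110*p^2 - 21*p + 98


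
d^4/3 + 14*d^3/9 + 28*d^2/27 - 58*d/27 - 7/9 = (d/3 + 1)*(d - 1)*(d + 1/3)*(d + 7/3)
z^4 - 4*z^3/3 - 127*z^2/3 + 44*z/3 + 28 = (z - 7)*(z - 1)*(z + 2/3)*(z + 6)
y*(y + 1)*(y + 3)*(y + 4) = y^4 + 8*y^3 + 19*y^2 + 12*y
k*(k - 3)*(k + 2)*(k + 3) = k^4 + 2*k^3 - 9*k^2 - 18*k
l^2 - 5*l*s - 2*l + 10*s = (l - 2)*(l - 5*s)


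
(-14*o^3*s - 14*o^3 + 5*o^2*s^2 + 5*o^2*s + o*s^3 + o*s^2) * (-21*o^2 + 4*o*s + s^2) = 294*o^5*s + 294*o^5 - 161*o^4*s^2 - 161*o^4*s - 15*o^3*s^3 - 15*o^3*s^2 + 9*o^2*s^4 + 9*o^2*s^3 + o*s^5 + o*s^4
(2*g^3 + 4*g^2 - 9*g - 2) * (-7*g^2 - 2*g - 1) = -14*g^5 - 32*g^4 + 53*g^3 + 28*g^2 + 13*g + 2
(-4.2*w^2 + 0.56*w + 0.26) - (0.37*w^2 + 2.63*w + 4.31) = -4.57*w^2 - 2.07*w - 4.05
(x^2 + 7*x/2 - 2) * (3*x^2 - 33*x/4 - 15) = 3*x^4 + 9*x^3/4 - 399*x^2/8 - 36*x + 30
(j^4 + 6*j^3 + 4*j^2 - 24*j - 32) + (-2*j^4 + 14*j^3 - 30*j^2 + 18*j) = -j^4 + 20*j^3 - 26*j^2 - 6*j - 32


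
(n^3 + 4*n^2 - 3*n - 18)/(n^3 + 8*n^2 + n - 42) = (n + 3)/(n + 7)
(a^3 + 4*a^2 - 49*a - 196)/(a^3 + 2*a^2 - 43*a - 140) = (a + 7)/(a + 5)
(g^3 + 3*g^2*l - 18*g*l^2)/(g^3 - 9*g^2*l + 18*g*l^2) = (g + 6*l)/(g - 6*l)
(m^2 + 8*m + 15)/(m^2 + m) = (m^2 + 8*m + 15)/(m*(m + 1))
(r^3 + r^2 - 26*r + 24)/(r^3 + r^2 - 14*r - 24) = (r^2 + 5*r - 6)/(r^2 + 5*r + 6)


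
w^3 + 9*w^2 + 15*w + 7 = (w + 1)^2*(w + 7)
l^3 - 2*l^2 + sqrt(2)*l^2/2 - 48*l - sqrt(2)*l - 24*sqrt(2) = (l - 8)*(l + 6)*(l + sqrt(2)/2)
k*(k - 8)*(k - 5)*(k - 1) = k^4 - 14*k^3 + 53*k^2 - 40*k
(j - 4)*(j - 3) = j^2 - 7*j + 12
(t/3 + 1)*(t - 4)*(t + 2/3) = t^3/3 - t^2/9 - 38*t/9 - 8/3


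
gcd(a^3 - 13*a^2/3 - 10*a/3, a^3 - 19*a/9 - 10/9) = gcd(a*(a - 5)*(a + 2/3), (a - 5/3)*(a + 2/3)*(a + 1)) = a + 2/3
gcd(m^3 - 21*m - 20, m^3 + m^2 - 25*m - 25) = m^2 - 4*m - 5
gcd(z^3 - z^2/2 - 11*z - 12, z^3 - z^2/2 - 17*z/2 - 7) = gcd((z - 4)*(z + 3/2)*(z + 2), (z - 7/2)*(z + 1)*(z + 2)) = z + 2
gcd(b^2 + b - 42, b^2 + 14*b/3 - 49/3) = b + 7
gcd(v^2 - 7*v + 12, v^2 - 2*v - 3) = v - 3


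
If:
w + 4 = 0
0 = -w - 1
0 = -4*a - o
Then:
No Solution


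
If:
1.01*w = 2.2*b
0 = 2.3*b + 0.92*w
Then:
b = 0.00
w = 0.00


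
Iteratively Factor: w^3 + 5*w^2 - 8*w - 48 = (w + 4)*(w^2 + w - 12) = (w - 3)*(w + 4)*(w + 4)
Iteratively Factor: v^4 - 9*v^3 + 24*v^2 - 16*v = (v - 4)*(v^3 - 5*v^2 + 4*v) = (v - 4)^2*(v^2 - v) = (v - 4)^2*(v - 1)*(v)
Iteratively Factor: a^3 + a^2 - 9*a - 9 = (a + 3)*(a^2 - 2*a - 3) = (a + 1)*(a + 3)*(a - 3)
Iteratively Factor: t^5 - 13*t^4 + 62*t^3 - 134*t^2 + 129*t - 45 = (t - 3)*(t^4 - 10*t^3 + 32*t^2 - 38*t + 15) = (t - 3)*(t - 1)*(t^3 - 9*t^2 + 23*t - 15) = (t - 3)^2*(t - 1)*(t^2 - 6*t + 5) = (t - 5)*(t - 3)^2*(t - 1)*(t - 1)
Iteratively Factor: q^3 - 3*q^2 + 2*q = (q - 2)*(q^2 - q) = q*(q - 2)*(q - 1)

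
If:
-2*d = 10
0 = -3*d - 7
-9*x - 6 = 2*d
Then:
No Solution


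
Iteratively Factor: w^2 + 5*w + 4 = (w + 1)*(w + 4)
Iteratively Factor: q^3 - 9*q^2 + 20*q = (q - 4)*(q^2 - 5*q) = (q - 5)*(q - 4)*(q)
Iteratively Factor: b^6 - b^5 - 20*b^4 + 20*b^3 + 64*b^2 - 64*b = (b + 4)*(b^5 - 5*b^4 + 20*b^2 - 16*b) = (b - 1)*(b + 4)*(b^4 - 4*b^3 - 4*b^2 + 16*b) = b*(b - 1)*(b + 4)*(b^3 - 4*b^2 - 4*b + 16) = b*(b - 2)*(b - 1)*(b + 4)*(b^2 - 2*b - 8) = b*(b - 4)*(b - 2)*(b - 1)*(b + 4)*(b + 2)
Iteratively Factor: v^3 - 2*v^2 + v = (v - 1)*(v^2 - v) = v*(v - 1)*(v - 1)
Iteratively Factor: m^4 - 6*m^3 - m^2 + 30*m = (m - 5)*(m^3 - m^2 - 6*m) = m*(m - 5)*(m^2 - m - 6) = m*(m - 5)*(m - 3)*(m + 2)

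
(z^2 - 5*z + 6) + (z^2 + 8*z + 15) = 2*z^2 + 3*z + 21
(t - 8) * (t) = t^2 - 8*t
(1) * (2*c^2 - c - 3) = 2*c^2 - c - 3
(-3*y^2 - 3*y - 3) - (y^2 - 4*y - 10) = -4*y^2 + y + 7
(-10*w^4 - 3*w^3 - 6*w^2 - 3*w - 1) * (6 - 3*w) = 30*w^5 - 51*w^4 - 27*w^2 - 15*w - 6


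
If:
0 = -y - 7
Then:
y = -7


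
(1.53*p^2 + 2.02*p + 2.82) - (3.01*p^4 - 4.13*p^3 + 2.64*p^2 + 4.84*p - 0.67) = -3.01*p^4 + 4.13*p^3 - 1.11*p^2 - 2.82*p + 3.49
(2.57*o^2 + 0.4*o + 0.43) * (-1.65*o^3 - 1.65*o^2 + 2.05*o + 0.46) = -4.2405*o^5 - 4.9005*o^4 + 3.899*o^3 + 1.2927*o^2 + 1.0655*o + 0.1978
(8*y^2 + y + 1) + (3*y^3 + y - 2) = 3*y^3 + 8*y^2 + 2*y - 1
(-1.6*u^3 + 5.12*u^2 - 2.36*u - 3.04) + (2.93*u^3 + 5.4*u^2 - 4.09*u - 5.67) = 1.33*u^3 + 10.52*u^2 - 6.45*u - 8.71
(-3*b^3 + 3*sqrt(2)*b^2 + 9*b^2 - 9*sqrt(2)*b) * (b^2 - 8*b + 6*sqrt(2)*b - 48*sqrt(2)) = -3*b^5 - 15*sqrt(2)*b^4 + 33*b^4 - 36*b^3 + 165*sqrt(2)*b^3 - 360*sqrt(2)*b^2 - 396*b^2 + 864*b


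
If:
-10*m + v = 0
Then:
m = v/10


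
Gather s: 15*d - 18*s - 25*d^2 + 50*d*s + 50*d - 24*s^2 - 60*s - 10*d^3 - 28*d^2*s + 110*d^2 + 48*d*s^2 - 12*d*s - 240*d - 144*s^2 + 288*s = -10*d^3 + 85*d^2 - 175*d + s^2*(48*d - 168) + s*(-28*d^2 + 38*d + 210)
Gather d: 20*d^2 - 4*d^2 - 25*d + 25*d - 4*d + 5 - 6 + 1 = 16*d^2 - 4*d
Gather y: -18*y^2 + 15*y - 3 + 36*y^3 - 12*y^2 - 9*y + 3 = 36*y^3 - 30*y^2 + 6*y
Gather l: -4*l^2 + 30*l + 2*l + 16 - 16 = -4*l^2 + 32*l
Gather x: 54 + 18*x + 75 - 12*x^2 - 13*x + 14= -12*x^2 + 5*x + 143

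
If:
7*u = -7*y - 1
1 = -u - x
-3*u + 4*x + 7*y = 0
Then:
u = -5/14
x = -9/14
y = 3/14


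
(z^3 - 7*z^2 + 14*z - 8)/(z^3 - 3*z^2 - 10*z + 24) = (z - 1)/(z + 3)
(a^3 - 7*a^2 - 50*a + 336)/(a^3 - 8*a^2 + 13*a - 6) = (a^2 - a - 56)/(a^2 - 2*a + 1)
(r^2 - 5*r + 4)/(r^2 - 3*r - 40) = (-r^2 + 5*r - 4)/(-r^2 + 3*r + 40)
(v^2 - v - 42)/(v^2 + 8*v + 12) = (v - 7)/(v + 2)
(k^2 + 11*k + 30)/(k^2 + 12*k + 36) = (k + 5)/(k + 6)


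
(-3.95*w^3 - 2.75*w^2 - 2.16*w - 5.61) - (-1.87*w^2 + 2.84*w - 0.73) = -3.95*w^3 - 0.88*w^2 - 5.0*w - 4.88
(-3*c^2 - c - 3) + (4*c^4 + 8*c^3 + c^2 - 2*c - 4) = 4*c^4 + 8*c^3 - 2*c^2 - 3*c - 7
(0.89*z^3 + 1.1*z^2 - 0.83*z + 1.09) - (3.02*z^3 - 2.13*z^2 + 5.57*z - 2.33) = -2.13*z^3 + 3.23*z^2 - 6.4*z + 3.42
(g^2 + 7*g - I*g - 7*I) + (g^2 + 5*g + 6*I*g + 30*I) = 2*g^2 + 12*g + 5*I*g + 23*I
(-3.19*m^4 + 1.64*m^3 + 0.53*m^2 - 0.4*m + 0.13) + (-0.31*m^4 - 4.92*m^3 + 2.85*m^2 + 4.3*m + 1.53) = -3.5*m^4 - 3.28*m^3 + 3.38*m^2 + 3.9*m + 1.66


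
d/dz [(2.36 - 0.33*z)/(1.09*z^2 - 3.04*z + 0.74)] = (0.3597*z^2 - 5.1448*z + 6.9302)/(1.1881*z^4 - 6.6272*z^3 + 10.8548*z^2 - 4.4992*z + 0.5476)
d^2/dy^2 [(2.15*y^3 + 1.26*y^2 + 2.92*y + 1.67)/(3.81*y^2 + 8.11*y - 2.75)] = (-1.13686837721616e-13*y^4 + 334.781572*y^3 - 63.0410279999999*y^2 + 590.731032*y + 403.977764)/(55.306341*y^6 + 353.176713*y^5 + 632.017278*y^4 + 23.5765809999999*y^3 - 456.18045*y^2 + 183.995625*y - 20.796875)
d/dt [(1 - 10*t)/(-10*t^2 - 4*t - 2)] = (-25*t^2 + 5*t + 6)/(25*t^4 + 20*t^3 + 14*t^2 + 4*t + 1)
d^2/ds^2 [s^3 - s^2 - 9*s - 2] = 6*s - 2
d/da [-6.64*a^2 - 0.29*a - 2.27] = -13.28*a - 0.29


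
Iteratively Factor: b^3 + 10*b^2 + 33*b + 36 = (b + 3)*(b^2 + 7*b + 12) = (b + 3)*(b + 4)*(b + 3)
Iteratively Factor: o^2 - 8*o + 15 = (o - 3)*(o - 5)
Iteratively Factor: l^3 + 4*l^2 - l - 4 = (l + 4)*(l^2 - 1) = (l + 1)*(l + 4)*(l - 1)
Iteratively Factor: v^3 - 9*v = (v - 3)*(v^2 + 3*v) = v*(v - 3)*(v + 3)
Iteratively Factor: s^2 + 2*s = (s)*(s + 2)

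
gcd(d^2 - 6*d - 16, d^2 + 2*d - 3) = 1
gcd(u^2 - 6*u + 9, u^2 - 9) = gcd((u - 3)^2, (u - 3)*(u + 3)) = u - 3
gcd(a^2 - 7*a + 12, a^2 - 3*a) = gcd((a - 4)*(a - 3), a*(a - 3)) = a - 3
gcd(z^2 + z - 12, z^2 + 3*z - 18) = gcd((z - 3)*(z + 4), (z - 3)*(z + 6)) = z - 3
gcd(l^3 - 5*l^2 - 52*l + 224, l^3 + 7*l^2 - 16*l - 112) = l^2 + 3*l - 28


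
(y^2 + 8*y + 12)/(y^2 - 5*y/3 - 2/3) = 3*(y^2 + 8*y + 12)/(3*y^2 - 5*y - 2)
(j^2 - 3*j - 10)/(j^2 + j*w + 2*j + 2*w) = (j - 5)/(j + w)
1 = 1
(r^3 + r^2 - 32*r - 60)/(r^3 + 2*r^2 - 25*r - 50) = (r - 6)/(r - 5)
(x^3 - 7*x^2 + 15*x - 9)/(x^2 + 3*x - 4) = (x^2 - 6*x + 9)/(x + 4)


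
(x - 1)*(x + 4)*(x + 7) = x^3 + 10*x^2 + 17*x - 28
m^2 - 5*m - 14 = (m - 7)*(m + 2)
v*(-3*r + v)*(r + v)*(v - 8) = -3*r^2*v^2 + 24*r^2*v - 2*r*v^3 + 16*r*v^2 + v^4 - 8*v^3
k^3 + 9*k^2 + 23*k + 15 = (k + 1)*(k + 3)*(k + 5)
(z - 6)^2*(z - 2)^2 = z^4 - 16*z^3 + 88*z^2 - 192*z + 144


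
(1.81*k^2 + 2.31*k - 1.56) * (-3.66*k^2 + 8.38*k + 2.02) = -6.6246*k^4 + 6.7132*k^3 + 28.7236*k^2 - 8.4066*k - 3.1512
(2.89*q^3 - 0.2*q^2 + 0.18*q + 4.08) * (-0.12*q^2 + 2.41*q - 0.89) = -0.3468*q^5 + 6.9889*q^4 - 3.0757*q^3 + 0.1222*q^2 + 9.6726*q - 3.6312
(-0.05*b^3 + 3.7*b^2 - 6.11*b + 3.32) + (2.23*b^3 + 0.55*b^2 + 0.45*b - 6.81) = 2.18*b^3 + 4.25*b^2 - 5.66*b - 3.49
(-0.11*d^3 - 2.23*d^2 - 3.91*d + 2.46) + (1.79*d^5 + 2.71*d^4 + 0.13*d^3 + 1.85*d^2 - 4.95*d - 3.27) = 1.79*d^5 + 2.71*d^4 + 0.02*d^3 - 0.38*d^2 - 8.86*d - 0.81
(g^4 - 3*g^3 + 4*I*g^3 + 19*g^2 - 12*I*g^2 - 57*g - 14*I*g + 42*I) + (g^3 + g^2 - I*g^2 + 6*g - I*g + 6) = g^4 - 2*g^3 + 4*I*g^3 + 20*g^2 - 13*I*g^2 - 51*g - 15*I*g + 6 + 42*I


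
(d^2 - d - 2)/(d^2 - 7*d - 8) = (d - 2)/(d - 8)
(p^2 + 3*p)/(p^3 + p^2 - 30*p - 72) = p/(p^2 - 2*p - 24)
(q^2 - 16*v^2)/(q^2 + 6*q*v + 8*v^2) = (q - 4*v)/(q + 2*v)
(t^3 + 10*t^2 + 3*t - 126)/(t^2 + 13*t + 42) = t - 3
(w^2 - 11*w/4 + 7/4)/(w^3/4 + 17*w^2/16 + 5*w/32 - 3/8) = 8*(4*w^2 - 11*w + 7)/(8*w^3 + 34*w^2 + 5*w - 12)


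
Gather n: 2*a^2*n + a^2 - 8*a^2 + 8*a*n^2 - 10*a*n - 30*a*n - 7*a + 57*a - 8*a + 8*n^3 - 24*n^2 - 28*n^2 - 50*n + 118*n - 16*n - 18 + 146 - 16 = -7*a^2 + 42*a + 8*n^3 + n^2*(8*a - 52) + n*(2*a^2 - 40*a + 52) + 112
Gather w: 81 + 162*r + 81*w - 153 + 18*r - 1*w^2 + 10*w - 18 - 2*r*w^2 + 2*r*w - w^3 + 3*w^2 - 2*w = 180*r - w^3 + w^2*(2 - 2*r) + w*(2*r + 89) - 90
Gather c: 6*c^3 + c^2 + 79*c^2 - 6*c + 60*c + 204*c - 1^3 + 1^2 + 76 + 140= 6*c^3 + 80*c^2 + 258*c + 216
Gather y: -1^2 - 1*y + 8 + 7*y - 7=6*y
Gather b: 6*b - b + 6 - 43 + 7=5*b - 30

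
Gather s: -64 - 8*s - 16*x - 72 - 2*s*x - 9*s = s*(-2*x - 17) - 16*x - 136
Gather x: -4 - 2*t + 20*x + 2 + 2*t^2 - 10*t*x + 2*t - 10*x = 2*t^2 + x*(10 - 10*t) - 2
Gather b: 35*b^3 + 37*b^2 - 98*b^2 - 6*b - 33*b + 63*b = 35*b^3 - 61*b^2 + 24*b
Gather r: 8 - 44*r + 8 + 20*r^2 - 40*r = 20*r^2 - 84*r + 16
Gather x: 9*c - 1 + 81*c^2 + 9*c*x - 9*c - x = 81*c^2 + x*(9*c - 1) - 1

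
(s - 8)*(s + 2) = s^2 - 6*s - 16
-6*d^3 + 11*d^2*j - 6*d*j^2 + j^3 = (-3*d + j)*(-2*d + j)*(-d + j)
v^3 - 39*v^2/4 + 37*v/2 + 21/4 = (v - 7)*(v - 3)*(v + 1/4)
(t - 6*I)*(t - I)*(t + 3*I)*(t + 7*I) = t^4 + 3*I*t^3 + 43*t^2 + 87*I*t + 126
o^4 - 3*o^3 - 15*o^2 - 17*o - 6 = (o - 6)*(o + 1)^3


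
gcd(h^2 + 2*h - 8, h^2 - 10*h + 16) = h - 2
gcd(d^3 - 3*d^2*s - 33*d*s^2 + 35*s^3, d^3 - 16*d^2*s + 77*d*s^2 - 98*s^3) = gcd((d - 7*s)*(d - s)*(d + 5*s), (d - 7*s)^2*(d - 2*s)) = -d + 7*s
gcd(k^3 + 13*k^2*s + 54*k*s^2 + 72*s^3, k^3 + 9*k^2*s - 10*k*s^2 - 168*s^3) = k + 6*s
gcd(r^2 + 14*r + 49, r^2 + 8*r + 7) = r + 7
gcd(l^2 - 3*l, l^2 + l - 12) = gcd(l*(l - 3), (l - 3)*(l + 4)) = l - 3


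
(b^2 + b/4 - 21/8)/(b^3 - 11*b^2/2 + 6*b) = (b + 7/4)/(b*(b - 4))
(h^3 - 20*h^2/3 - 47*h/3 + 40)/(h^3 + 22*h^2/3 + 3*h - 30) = (h - 8)/(h + 6)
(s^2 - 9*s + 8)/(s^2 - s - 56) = (s - 1)/(s + 7)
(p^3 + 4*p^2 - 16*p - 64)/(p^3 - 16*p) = (p + 4)/p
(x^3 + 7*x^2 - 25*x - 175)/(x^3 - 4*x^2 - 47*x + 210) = (x + 5)/(x - 6)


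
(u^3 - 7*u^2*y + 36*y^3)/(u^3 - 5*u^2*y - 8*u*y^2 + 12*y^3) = (-u + 3*y)/(-u + y)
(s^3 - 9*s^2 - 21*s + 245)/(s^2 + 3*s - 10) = (s^2 - 14*s + 49)/(s - 2)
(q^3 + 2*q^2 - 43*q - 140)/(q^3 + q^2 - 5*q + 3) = (q^3 + 2*q^2 - 43*q - 140)/(q^3 + q^2 - 5*q + 3)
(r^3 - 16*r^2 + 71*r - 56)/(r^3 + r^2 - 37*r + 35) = (r^2 - 15*r + 56)/(r^2 + 2*r - 35)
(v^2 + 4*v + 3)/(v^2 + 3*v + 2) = (v + 3)/(v + 2)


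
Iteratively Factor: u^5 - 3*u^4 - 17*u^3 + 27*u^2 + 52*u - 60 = (u + 2)*(u^4 - 5*u^3 - 7*u^2 + 41*u - 30) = (u - 1)*(u + 2)*(u^3 - 4*u^2 - 11*u + 30) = (u - 1)*(u + 2)*(u + 3)*(u^2 - 7*u + 10) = (u - 5)*(u - 1)*(u + 2)*(u + 3)*(u - 2)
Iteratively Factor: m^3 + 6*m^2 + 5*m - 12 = (m + 4)*(m^2 + 2*m - 3) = (m + 3)*(m + 4)*(m - 1)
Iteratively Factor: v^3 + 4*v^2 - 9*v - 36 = (v + 4)*(v^2 - 9) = (v + 3)*(v + 4)*(v - 3)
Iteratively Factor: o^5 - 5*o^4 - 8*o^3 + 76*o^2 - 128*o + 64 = (o - 4)*(o^4 - o^3 - 12*o^2 + 28*o - 16) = (o - 4)*(o + 4)*(o^3 - 5*o^2 + 8*o - 4) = (o - 4)*(o - 2)*(o + 4)*(o^2 - 3*o + 2) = (o - 4)*(o - 2)^2*(o + 4)*(o - 1)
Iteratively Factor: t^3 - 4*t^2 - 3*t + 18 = (t + 2)*(t^2 - 6*t + 9) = (t - 3)*(t + 2)*(t - 3)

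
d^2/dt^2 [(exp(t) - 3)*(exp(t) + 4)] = (4*exp(t) + 1)*exp(t)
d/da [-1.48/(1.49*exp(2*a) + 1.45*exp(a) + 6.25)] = (4.4104*exp(a) + 2.146)*exp(a)/(1.49*exp(2*a) + 1.45*exp(a) + 6.25)^2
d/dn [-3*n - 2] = -3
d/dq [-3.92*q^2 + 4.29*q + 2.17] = 4.29 - 7.84*q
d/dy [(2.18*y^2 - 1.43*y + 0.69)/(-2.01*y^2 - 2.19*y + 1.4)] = (-7.6485*y^2 + 8.8778*y - 0.4909)/(4.0401*y^4 + 8.8038*y^3 - 0.831899999999999*y^2 - 6.132*y + 1.96)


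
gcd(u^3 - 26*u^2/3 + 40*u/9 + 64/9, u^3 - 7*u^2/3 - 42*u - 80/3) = u^2 - 22*u/3 - 16/3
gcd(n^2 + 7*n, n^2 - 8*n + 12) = 1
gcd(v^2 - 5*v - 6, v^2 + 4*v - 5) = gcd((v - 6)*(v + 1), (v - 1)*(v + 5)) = 1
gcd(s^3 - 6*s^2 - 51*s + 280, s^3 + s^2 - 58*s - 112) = s^2 - s - 56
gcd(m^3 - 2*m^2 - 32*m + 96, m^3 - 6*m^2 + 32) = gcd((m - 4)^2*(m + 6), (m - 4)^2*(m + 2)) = m^2 - 8*m + 16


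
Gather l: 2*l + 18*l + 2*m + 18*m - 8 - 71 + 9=20*l + 20*m - 70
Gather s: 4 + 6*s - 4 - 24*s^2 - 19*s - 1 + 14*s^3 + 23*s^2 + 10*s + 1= 14*s^3 - s^2 - 3*s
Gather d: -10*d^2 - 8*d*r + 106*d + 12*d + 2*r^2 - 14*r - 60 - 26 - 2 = -10*d^2 + d*(118 - 8*r) + 2*r^2 - 14*r - 88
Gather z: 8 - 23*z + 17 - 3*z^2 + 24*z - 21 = -3*z^2 + z + 4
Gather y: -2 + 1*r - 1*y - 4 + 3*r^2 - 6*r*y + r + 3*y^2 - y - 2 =3*r^2 + 2*r + 3*y^2 + y*(-6*r - 2) - 8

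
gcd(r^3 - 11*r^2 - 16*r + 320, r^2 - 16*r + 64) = r^2 - 16*r + 64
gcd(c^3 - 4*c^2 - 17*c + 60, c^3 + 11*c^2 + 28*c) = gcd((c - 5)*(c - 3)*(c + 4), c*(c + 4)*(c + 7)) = c + 4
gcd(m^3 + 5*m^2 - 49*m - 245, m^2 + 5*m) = m + 5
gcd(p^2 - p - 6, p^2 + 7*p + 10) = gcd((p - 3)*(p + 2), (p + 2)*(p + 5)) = p + 2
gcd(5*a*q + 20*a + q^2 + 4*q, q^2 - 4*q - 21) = 1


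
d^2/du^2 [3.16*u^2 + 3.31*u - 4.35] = 6.32000000000000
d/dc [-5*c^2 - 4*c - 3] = -10*c - 4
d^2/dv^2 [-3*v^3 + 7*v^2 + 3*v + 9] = 14 - 18*v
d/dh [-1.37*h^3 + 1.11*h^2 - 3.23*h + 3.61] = -4.11*h^2 + 2.22*h - 3.23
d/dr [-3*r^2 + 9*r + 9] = 9 - 6*r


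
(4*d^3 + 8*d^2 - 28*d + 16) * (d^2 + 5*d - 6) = 4*d^5 + 28*d^4 - 12*d^3 - 172*d^2 + 248*d - 96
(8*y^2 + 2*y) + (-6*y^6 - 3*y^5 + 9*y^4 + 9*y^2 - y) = -6*y^6 - 3*y^5 + 9*y^4 + 17*y^2 + y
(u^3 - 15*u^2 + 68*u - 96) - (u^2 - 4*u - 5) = u^3 - 16*u^2 + 72*u - 91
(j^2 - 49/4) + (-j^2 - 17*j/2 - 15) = -17*j/2 - 109/4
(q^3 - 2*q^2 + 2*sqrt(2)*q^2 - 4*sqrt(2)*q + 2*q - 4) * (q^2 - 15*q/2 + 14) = q^5 - 19*q^4/2 + 2*sqrt(2)*q^4 - 19*sqrt(2)*q^3 + 31*q^3 - 47*q^2 + 58*sqrt(2)*q^2 - 56*sqrt(2)*q + 58*q - 56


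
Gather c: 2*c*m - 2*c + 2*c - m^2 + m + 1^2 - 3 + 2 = 2*c*m - m^2 + m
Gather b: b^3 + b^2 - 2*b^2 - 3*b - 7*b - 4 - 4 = b^3 - b^2 - 10*b - 8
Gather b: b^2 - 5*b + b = b^2 - 4*b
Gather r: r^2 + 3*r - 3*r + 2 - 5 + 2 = r^2 - 1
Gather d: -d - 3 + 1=-d - 2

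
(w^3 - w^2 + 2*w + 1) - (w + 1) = w^3 - w^2 + w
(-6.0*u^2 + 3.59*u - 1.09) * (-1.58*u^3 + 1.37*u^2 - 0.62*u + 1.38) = 9.48*u^5 - 13.8922*u^4 + 10.3605*u^3 - 11.9991*u^2 + 5.63*u - 1.5042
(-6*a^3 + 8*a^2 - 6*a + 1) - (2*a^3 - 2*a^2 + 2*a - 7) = -8*a^3 + 10*a^2 - 8*a + 8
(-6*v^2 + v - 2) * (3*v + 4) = -18*v^3 - 21*v^2 - 2*v - 8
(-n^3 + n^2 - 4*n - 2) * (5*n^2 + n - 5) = -5*n^5 + 4*n^4 - 14*n^3 - 19*n^2 + 18*n + 10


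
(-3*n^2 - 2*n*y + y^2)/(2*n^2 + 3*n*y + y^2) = (-3*n + y)/(2*n + y)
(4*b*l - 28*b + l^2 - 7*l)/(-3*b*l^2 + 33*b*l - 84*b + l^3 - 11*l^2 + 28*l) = (-4*b - l)/(3*b*l - 12*b - l^2 + 4*l)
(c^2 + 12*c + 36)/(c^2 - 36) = (c + 6)/(c - 6)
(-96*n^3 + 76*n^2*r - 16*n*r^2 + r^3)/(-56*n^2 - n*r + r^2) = (12*n^2 - 8*n*r + r^2)/(7*n + r)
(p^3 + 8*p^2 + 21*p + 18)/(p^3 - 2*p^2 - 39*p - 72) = (p + 2)/(p - 8)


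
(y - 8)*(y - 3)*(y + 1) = y^3 - 10*y^2 + 13*y + 24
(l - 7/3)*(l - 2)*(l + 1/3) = l^3 - 4*l^2 + 29*l/9 + 14/9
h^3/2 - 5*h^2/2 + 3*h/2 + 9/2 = (h/2 + 1/2)*(h - 3)^2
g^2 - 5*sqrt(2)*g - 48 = (g - 8*sqrt(2))*(g + 3*sqrt(2))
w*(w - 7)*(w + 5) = w^3 - 2*w^2 - 35*w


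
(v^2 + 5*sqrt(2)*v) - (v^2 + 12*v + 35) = -12*v + 5*sqrt(2)*v - 35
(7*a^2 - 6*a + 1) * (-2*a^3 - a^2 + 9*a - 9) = -14*a^5 + 5*a^4 + 67*a^3 - 118*a^2 + 63*a - 9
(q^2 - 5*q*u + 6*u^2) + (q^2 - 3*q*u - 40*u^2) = 2*q^2 - 8*q*u - 34*u^2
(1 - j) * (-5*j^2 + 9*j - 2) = 5*j^3 - 14*j^2 + 11*j - 2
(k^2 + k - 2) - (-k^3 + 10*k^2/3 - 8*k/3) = k^3 - 7*k^2/3 + 11*k/3 - 2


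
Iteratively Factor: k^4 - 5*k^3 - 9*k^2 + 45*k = (k)*(k^3 - 5*k^2 - 9*k + 45) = k*(k + 3)*(k^2 - 8*k + 15) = k*(k - 3)*(k + 3)*(k - 5)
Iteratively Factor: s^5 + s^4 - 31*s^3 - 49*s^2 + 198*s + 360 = (s - 3)*(s^4 + 4*s^3 - 19*s^2 - 106*s - 120) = (s - 3)*(s + 3)*(s^3 + s^2 - 22*s - 40) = (s - 5)*(s - 3)*(s + 3)*(s^2 + 6*s + 8) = (s - 5)*(s - 3)*(s + 3)*(s + 4)*(s + 2)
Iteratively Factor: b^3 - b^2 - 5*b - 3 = (b + 1)*(b^2 - 2*b - 3) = (b + 1)^2*(b - 3)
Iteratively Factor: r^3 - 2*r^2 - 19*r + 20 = (r + 4)*(r^2 - 6*r + 5) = (r - 5)*(r + 4)*(r - 1)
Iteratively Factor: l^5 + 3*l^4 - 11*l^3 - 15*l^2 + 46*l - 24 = (l + 3)*(l^4 - 11*l^2 + 18*l - 8) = (l - 1)*(l + 3)*(l^3 + l^2 - 10*l + 8) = (l - 1)*(l + 3)*(l + 4)*(l^2 - 3*l + 2) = (l - 2)*(l - 1)*(l + 3)*(l + 4)*(l - 1)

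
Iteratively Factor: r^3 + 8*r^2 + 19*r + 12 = (r + 3)*(r^2 + 5*r + 4) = (r + 1)*(r + 3)*(r + 4)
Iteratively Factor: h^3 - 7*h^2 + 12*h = (h - 4)*(h^2 - 3*h) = (h - 4)*(h - 3)*(h)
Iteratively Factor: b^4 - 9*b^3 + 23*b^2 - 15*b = (b)*(b^3 - 9*b^2 + 23*b - 15) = b*(b - 3)*(b^2 - 6*b + 5) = b*(b - 5)*(b - 3)*(b - 1)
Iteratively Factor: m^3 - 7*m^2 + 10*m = (m - 5)*(m^2 - 2*m) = (m - 5)*(m - 2)*(m)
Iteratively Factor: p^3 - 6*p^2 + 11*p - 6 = (p - 3)*(p^2 - 3*p + 2) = (p - 3)*(p - 1)*(p - 2)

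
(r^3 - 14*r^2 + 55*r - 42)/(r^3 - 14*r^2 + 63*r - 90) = (r^2 - 8*r + 7)/(r^2 - 8*r + 15)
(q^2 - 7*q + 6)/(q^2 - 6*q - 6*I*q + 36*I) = (q - 1)/(q - 6*I)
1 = 1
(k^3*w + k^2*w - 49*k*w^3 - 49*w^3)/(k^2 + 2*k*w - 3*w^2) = w*(k^3 + k^2 - 49*k*w^2 - 49*w^2)/(k^2 + 2*k*w - 3*w^2)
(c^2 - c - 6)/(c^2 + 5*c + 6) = (c - 3)/(c + 3)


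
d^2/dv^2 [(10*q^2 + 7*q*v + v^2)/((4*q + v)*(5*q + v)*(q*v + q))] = 2*(32*q^3 + 24*q^2*v - 8*q^2 + 6*q*v^2 - 6*q*v - 2*q + v^3)/(q*(64*q^3*v^3 + 192*q^3*v^2 + 192*q^3*v + 64*q^3 + 48*q^2*v^4 + 144*q^2*v^3 + 144*q^2*v^2 + 48*q^2*v + 12*q*v^5 + 36*q*v^4 + 36*q*v^3 + 12*q*v^2 + v^6 + 3*v^5 + 3*v^4 + v^3))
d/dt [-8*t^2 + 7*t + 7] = 7 - 16*t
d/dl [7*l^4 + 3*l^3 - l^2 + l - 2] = 28*l^3 + 9*l^2 - 2*l + 1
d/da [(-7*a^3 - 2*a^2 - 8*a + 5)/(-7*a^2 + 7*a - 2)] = (49*a^4 - 98*a^3 - 28*a^2 + 78*a - 19)/(49*a^4 - 98*a^3 + 77*a^2 - 28*a + 4)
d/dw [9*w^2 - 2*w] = 18*w - 2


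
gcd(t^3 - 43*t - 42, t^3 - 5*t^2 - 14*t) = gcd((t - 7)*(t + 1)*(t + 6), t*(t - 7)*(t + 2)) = t - 7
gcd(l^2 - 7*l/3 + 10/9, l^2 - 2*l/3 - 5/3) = l - 5/3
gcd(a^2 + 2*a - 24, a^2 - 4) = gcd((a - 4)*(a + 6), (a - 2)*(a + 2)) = 1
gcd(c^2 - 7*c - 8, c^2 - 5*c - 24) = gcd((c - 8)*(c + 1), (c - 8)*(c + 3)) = c - 8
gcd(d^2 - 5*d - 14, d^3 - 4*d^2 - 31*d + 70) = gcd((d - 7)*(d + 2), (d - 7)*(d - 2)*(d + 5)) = d - 7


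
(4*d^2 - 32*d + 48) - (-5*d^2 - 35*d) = 9*d^2 + 3*d + 48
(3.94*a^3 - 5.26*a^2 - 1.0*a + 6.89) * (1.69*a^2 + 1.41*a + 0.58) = 6.6586*a^5 - 3.334*a^4 - 6.8214*a^3 + 7.1833*a^2 + 9.1349*a + 3.9962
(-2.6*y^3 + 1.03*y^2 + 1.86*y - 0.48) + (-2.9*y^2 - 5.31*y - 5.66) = -2.6*y^3 - 1.87*y^2 - 3.45*y - 6.14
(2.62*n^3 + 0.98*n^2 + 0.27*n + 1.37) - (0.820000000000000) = 2.62*n^3 + 0.98*n^2 + 0.27*n + 0.55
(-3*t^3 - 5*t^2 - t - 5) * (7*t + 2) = -21*t^4 - 41*t^3 - 17*t^2 - 37*t - 10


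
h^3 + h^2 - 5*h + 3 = (h - 1)^2*(h + 3)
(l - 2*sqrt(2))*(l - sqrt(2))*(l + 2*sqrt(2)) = l^3 - sqrt(2)*l^2 - 8*l + 8*sqrt(2)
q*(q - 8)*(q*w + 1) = q^3*w - 8*q^2*w + q^2 - 8*q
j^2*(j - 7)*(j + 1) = j^4 - 6*j^3 - 7*j^2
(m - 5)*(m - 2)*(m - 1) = m^3 - 8*m^2 + 17*m - 10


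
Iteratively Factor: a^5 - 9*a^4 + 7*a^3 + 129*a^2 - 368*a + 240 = (a - 3)*(a^4 - 6*a^3 - 11*a^2 + 96*a - 80) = (a - 3)*(a + 4)*(a^3 - 10*a^2 + 29*a - 20) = (a - 3)*(a - 1)*(a + 4)*(a^2 - 9*a + 20) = (a - 4)*(a - 3)*(a - 1)*(a + 4)*(a - 5)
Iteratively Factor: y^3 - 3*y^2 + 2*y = (y - 2)*(y^2 - y) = (y - 2)*(y - 1)*(y)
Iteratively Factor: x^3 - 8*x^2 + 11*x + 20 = (x - 5)*(x^2 - 3*x - 4) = (x - 5)*(x + 1)*(x - 4)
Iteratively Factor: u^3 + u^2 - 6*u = (u)*(u^2 + u - 6) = u*(u + 3)*(u - 2)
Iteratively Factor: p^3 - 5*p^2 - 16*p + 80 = (p - 4)*(p^2 - p - 20) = (p - 4)*(p + 4)*(p - 5)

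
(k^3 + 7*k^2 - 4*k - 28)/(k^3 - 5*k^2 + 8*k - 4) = (k^2 + 9*k + 14)/(k^2 - 3*k + 2)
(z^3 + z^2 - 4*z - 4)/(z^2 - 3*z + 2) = (z^2 + 3*z + 2)/(z - 1)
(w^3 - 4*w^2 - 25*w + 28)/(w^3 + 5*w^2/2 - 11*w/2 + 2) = 2*(w - 7)/(2*w - 1)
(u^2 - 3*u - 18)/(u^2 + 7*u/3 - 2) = 3*(u - 6)/(3*u - 2)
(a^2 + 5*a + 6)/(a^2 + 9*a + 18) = (a + 2)/(a + 6)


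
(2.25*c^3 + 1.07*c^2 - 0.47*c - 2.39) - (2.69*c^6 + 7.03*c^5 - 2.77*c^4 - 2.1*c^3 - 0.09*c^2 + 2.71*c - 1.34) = -2.69*c^6 - 7.03*c^5 + 2.77*c^4 + 4.35*c^3 + 1.16*c^2 - 3.18*c - 1.05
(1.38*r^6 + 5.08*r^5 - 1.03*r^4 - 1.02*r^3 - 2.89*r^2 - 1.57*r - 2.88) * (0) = 0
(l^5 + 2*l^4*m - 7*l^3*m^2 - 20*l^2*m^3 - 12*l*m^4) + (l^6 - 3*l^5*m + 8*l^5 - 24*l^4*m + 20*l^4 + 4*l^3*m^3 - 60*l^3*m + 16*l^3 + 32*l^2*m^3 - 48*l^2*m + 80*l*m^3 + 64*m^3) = l^6 - 3*l^5*m + 9*l^5 - 22*l^4*m + 20*l^4 + 4*l^3*m^3 - 7*l^3*m^2 - 60*l^3*m + 16*l^3 + 12*l^2*m^3 - 48*l^2*m - 12*l*m^4 + 80*l*m^3 + 64*m^3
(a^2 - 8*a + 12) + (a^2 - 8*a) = 2*a^2 - 16*a + 12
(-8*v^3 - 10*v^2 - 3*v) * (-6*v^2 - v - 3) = 48*v^5 + 68*v^4 + 52*v^3 + 33*v^2 + 9*v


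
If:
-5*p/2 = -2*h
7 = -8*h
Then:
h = -7/8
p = -7/10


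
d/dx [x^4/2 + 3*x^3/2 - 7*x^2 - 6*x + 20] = 2*x^3 + 9*x^2/2 - 14*x - 6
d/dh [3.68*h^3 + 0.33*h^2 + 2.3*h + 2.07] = 11.04*h^2 + 0.66*h + 2.3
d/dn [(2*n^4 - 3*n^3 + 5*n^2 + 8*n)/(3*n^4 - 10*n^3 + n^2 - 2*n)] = (-11*n^4 - 26*n^3 - 37*n^2 + 172*n - 18)/(9*n^6 - 60*n^5 + 106*n^4 - 32*n^3 + 41*n^2 - 4*n + 4)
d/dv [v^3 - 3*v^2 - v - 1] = 3*v^2 - 6*v - 1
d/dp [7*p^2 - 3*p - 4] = 14*p - 3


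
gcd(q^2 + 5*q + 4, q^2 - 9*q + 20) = 1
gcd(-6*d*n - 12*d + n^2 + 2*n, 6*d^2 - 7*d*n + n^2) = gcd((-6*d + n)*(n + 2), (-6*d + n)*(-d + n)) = 6*d - n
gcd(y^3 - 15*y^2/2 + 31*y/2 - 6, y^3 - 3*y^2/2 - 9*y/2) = y - 3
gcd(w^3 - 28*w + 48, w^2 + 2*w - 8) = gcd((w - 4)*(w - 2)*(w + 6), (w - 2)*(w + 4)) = w - 2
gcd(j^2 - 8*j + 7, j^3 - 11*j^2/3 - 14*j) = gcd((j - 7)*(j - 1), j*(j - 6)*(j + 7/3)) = 1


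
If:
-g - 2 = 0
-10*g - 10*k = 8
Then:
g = -2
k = 6/5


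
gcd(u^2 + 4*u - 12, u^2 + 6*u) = u + 6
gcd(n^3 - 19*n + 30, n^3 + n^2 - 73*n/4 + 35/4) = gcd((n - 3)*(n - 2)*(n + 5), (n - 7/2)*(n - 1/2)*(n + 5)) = n + 5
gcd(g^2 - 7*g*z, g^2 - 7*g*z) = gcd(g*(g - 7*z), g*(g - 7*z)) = -g^2 + 7*g*z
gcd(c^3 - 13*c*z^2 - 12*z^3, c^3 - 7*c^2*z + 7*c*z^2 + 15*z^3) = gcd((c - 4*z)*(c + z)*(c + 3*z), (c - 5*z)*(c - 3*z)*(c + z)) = c + z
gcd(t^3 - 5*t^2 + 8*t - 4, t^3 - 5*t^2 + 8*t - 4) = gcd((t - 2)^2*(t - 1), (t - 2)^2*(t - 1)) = t^3 - 5*t^2 + 8*t - 4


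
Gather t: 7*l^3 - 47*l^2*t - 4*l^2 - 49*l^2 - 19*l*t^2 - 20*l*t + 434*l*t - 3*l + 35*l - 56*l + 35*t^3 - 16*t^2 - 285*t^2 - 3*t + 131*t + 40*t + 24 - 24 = 7*l^3 - 53*l^2 - 24*l + 35*t^3 + t^2*(-19*l - 301) + t*(-47*l^2 + 414*l + 168)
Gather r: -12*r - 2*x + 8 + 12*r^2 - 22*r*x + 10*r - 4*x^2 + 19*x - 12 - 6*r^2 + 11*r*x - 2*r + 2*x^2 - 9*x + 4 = 6*r^2 + r*(-11*x - 4) - 2*x^2 + 8*x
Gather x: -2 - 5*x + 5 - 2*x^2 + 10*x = -2*x^2 + 5*x + 3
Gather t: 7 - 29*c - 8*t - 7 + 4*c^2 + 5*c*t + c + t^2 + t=4*c^2 - 28*c + t^2 + t*(5*c - 7)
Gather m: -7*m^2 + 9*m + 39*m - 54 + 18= -7*m^2 + 48*m - 36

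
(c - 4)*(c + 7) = c^2 + 3*c - 28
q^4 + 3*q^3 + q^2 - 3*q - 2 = (q - 1)*(q + 1)^2*(q + 2)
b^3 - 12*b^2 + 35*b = b*(b - 7)*(b - 5)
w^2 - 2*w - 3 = (w - 3)*(w + 1)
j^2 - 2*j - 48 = (j - 8)*(j + 6)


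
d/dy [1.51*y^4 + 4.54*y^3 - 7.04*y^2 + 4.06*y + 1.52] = 6.04*y^3 + 13.62*y^2 - 14.08*y + 4.06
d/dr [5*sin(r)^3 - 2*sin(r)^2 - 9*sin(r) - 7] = (15*sin(r)^2 - 4*sin(r) - 9)*cos(r)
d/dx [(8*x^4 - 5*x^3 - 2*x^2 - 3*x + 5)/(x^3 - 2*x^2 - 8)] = (8*x^6 - 32*x^5 + 12*x^4 - 250*x^3 + 99*x^2 + 52*x + 24)/(x^6 - 4*x^5 + 4*x^4 - 16*x^3 + 32*x^2 + 64)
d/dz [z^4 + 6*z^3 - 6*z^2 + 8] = 2*z*(2*z^2 + 9*z - 6)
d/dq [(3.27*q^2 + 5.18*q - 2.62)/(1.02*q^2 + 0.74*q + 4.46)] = (-2.8638*q^2 + 34.5132*q + 25.0416)/(1.0404*q^4 + 1.5096*q^3 + 9.646*q^2 + 6.6008*q + 19.8916)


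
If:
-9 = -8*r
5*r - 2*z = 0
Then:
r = 9/8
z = 45/16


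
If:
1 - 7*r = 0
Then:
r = 1/7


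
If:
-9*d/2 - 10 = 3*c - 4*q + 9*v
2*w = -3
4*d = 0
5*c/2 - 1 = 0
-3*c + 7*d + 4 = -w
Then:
No Solution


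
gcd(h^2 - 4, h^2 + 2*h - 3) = 1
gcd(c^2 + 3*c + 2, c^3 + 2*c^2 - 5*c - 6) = c + 1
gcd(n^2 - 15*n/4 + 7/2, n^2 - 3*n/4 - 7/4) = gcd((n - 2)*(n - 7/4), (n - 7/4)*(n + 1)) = n - 7/4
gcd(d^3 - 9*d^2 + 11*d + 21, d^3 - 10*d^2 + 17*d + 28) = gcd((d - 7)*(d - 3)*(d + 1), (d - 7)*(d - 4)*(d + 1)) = d^2 - 6*d - 7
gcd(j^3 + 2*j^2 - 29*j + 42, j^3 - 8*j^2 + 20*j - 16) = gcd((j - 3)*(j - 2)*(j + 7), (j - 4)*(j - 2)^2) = j - 2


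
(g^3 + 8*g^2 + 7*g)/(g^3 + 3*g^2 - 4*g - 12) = g*(g^2 + 8*g + 7)/(g^3 + 3*g^2 - 4*g - 12)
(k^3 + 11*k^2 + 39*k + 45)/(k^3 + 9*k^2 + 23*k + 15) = (k + 3)/(k + 1)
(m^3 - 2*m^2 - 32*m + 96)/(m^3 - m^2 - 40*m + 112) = (m + 6)/(m + 7)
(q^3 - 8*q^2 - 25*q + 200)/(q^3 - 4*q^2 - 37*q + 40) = (q - 5)/(q - 1)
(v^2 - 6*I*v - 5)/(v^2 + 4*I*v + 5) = (v - 5*I)/(v + 5*I)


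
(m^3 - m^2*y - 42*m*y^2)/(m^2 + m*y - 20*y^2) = m*(m^2 - m*y - 42*y^2)/(m^2 + m*y - 20*y^2)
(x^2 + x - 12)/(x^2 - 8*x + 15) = (x + 4)/(x - 5)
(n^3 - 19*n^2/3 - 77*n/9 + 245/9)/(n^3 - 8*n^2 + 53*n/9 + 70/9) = (3*n + 7)/(3*n + 2)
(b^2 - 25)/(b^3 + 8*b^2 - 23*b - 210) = (b + 5)/(b^2 + 13*b + 42)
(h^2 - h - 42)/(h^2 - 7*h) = (h + 6)/h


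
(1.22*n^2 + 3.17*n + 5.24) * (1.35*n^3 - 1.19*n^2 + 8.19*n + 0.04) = 1.647*n^5 + 2.8277*n^4 + 13.2935*n^3 + 19.7755*n^2 + 43.0424*n + 0.2096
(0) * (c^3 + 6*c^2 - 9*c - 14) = 0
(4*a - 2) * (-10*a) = -40*a^2 + 20*a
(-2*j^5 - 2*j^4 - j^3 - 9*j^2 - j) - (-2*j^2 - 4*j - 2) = -2*j^5 - 2*j^4 - j^3 - 7*j^2 + 3*j + 2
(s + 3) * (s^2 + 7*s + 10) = s^3 + 10*s^2 + 31*s + 30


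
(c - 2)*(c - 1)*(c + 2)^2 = c^4 + c^3 - 6*c^2 - 4*c + 8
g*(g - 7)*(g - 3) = g^3 - 10*g^2 + 21*g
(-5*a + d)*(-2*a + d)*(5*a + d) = 50*a^3 - 25*a^2*d - 2*a*d^2 + d^3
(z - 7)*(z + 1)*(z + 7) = z^3 + z^2 - 49*z - 49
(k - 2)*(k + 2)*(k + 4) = k^3 + 4*k^2 - 4*k - 16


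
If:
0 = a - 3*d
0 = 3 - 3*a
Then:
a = 1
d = 1/3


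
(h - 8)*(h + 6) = h^2 - 2*h - 48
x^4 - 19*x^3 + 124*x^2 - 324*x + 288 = (x - 8)*(x - 6)*(x - 3)*(x - 2)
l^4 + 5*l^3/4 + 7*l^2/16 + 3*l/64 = l*(l + 1/4)^2*(l + 3/4)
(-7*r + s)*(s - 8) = -7*r*s + 56*r + s^2 - 8*s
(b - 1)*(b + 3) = b^2 + 2*b - 3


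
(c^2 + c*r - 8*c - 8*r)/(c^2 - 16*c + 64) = (c + r)/(c - 8)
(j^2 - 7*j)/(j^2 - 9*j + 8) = j*(j - 7)/(j^2 - 9*j + 8)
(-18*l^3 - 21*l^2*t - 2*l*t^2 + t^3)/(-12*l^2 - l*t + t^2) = (-6*l^2 - 5*l*t + t^2)/(-4*l + t)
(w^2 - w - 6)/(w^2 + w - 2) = (w - 3)/(w - 1)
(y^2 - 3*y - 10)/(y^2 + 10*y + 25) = (y^2 - 3*y - 10)/(y^2 + 10*y + 25)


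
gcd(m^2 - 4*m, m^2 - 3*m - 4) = m - 4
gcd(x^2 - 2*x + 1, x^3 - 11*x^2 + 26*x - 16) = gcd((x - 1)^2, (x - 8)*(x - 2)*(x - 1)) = x - 1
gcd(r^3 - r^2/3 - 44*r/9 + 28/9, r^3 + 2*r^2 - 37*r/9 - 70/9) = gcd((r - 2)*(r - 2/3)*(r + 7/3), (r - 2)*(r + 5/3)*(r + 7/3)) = r^2 + r/3 - 14/3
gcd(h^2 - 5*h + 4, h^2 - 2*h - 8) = h - 4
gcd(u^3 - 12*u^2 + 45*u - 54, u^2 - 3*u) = u - 3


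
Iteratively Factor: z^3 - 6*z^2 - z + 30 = (z - 5)*(z^2 - z - 6) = (z - 5)*(z - 3)*(z + 2)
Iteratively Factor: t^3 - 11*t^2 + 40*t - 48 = (t - 3)*(t^2 - 8*t + 16) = (t - 4)*(t - 3)*(t - 4)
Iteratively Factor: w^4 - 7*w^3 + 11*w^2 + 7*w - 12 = (w + 1)*(w^3 - 8*w^2 + 19*w - 12) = (w - 3)*(w + 1)*(w^2 - 5*w + 4) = (w - 3)*(w - 1)*(w + 1)*(w - 4)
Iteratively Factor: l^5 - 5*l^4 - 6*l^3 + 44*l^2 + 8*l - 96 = (l + 2)*(l^4 - 7*l^3 + 8*l^2 + 28*l - 48) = (l - 3)*(l + 2)*(l^3 - 4*l^2 - 4*l + 16) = (l - 4)*(l - 3)*(l + 2)*(l^2 - 4) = (l - 4)*(l - 3)*(l + 2)^2*(l - 2)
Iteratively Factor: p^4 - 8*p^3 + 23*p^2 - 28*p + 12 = (p - 2)*(p^3 - 6*p^2 + 11*p - 6) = (p - 2)^2*(p^2 - 4*p + 3) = (p - 3)*(p - 2)^2*(p - 1)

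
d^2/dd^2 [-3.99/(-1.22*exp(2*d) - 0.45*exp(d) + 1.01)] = (3.99*(2.44*exp(d) + 0.45)*(4.88*exp(d) + 0.9)*exp(d) - (19.4712*exp(d) + 1.7955)*(1.22*exp(2*d) + 0.45*exp(d) - 1.01))*exp(d)/(1.22*exp(2*d) + 0.45*exp(d) - 1.01)^3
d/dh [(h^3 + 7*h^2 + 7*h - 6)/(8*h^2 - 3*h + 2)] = (8*h^4 - 6*h^3 - 71*h^2 + 124*h - 4)/(64*h^4 - 48*h^3 + 41*h^2 - 12*h + 4)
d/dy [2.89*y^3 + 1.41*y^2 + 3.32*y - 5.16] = 8.67*y^2 + 2.82*y + 3.32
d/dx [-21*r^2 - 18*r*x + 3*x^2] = -18*r + 6*x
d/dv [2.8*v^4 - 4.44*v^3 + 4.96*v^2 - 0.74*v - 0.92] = 11.2*v^3 - 13.32*v^2 + 9.92*v - 0.74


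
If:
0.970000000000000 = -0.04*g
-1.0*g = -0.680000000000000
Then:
No Solution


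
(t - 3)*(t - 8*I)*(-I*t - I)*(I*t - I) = t^4 - 3*t^3 - 8*I*t^3 - t^2 + 24*I*t^2 + 3*t + 8*I*t - 24*I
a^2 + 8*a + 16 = (a + 4)^2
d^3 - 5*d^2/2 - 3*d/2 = d*(d - 3)*(d + 1/2)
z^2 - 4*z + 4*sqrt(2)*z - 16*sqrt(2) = (z - 4)*(z + 4*sqrt(2))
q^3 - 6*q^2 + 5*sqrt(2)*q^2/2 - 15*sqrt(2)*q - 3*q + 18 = (q - 6)*(q - sqrt(2)/2)*(q + 3*sqrt(2))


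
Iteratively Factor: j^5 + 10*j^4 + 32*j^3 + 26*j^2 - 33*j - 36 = (j + 3)*(j^4 + 7*j^3 + 11*j^2 - 7*j - 12) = (j + 3)^2*(j^3 + 4*j^2 - j - 4) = (j - 1)*(j + 3)^2*(j^2 + 5*j + 4) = (j - 1)*(j + 3)^2*(j + 4)*(j + 1)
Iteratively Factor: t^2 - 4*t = (t)*(t - 4)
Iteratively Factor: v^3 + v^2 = (v)*(v^2 + v) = v^2*(v + 1)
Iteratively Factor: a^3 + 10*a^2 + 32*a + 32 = (a + 4)*(a^2 + 6*a + 8) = (a + 4)^2*(a + 2)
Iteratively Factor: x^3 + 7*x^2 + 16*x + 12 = (x + 2)*(x^2 + 5*x + 6) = (x + 2)^2*(x + 3)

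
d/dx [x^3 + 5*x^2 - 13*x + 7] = 3*x^2 + 10*x - 13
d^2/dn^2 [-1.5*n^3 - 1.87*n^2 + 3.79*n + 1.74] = -9.0*n - 3.74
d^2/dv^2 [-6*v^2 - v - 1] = -12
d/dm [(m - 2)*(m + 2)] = 2*m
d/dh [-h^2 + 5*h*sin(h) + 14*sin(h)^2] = 5*h*cos(h) - 2*h + 5*sin(h) + 14*sin(2*h)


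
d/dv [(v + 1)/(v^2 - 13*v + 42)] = (v^2 - 13*v - (v + 1)*(2*v - 13) + 42)/(v^2 - 13*v + 42)^2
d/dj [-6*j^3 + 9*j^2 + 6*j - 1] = -18*j^2 + 18*j + 6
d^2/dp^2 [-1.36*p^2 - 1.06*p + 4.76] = -2.72000000000000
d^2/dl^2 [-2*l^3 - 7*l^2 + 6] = -12*l - 14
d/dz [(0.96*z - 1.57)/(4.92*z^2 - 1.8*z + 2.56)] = (-4.7232*z^2 + 15.4488*z - 0.3684)/(24.2064*z^4 - 17.712*z^3 + 28.4304*z^2 - 9.216*z + 6.5536)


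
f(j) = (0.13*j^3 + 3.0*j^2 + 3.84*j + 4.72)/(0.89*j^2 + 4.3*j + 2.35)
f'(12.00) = 0.18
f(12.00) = 3.88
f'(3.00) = 0.26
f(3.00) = 2.01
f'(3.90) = 0.25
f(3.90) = 2.24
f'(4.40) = 0.24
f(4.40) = 2.36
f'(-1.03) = -5.59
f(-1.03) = -3.35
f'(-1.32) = -0.92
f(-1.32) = -2.58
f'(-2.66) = 4.10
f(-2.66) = -4.76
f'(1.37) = 0.20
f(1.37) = 1.61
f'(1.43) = 0.21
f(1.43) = 1.62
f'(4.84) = 0.23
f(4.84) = 2.46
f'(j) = (-1.78*j - 4.3)*(0.13*j^3 + 3.0*j^2 + 3.84*j + 4.72)/(0.89*j^2 + 4.3*j + 2.35)^2 + (0.39*j^2 + 6.0*j + 3.84)/(0.89*j^2 + 4.3*j + 2.35) = (0.1157*j^4 + 1.118*j^3 + 10.3989*j^2 + 5.6984*j - 11.272)/(0.7921*j^4 + 7.654*j^3 + 22.673*j^2 + 20.21*j + 5.5225)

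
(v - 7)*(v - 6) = v^2 - 13*v + 42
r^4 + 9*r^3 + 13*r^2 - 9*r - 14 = (r - 1)*(r + 1)*(r + 2)*(r + 7)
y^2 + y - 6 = (y - 2)*(y + 3)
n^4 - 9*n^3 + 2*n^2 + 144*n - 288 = (n - 6)*(n - 4)*(n - 3)*(n + 4)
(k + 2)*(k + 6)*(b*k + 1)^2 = b^2*k^4 + 8*b^2*k^3 + 12*b^2*k^2 + 2*b*k^3 + 16*b*k^2 + 24*b*k + k^2 + 8*k + 12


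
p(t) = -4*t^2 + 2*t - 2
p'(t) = 2 - 8*t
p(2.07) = -15.00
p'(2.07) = -14.56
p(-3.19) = -49.08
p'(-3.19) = 27.52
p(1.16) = -5.06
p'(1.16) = -7.28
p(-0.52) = -4.12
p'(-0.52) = 6.16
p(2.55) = -22.91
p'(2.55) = -18.40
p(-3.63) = -61.97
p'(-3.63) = 31.04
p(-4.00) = -74.00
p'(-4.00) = 34.00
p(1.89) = -12.51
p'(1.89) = -13.12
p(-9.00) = -344.00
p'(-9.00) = 74.00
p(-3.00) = -44.00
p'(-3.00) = 26.00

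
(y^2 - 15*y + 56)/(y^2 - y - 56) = (y - 7)/(y + 7)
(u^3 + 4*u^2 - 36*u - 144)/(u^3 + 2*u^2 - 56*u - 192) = (u - 6)/(u - 8)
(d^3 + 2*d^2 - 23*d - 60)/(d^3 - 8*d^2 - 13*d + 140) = (d + 3)/(d - 7)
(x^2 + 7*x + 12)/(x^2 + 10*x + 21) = (x + 4)/(x + 7)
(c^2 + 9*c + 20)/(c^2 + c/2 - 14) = 2*(c + 5)/(2*c - 7)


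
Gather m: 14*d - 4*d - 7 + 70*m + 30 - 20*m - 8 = 10*d + 50*m + 15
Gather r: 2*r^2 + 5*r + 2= 2*r^2 + 5*r + 2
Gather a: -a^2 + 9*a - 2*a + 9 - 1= -a^2 + 7*a + 8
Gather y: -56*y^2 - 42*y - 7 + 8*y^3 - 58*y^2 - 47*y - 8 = 8*y^3 - 114*y^2 - 89*y - 15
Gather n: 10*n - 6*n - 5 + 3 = 4*n - 2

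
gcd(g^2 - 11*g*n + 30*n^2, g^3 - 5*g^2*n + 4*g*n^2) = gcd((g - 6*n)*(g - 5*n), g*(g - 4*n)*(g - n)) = 1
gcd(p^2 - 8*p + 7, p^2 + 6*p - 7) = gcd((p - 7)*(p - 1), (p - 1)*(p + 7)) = p - 1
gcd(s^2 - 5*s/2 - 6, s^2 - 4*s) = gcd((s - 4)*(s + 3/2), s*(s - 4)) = s - 4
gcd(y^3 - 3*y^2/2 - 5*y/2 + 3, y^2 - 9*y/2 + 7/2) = y - 1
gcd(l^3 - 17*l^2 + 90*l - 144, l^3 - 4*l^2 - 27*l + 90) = l^2 - 9*l + 18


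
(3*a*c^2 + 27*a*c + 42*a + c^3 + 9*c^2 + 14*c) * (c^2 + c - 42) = 3*a*c^4 + 30*a*c^3 - 57*a*c^2 - 1092*a*c - 1764*a + c^5 + 10*c^4 - 19*c^3 - 364*c^2 - 588*c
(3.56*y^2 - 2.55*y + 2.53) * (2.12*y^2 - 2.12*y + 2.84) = 7.5472*y^4 - 12.9532*y^3 + 20.88*y^2 - 12.6056*y + 7.1852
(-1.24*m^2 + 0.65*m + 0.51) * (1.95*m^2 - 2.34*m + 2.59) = -2.418*m^4 + 4.1691*m^3 - 3.7381*m^2 + 0.4901*m + 1.3209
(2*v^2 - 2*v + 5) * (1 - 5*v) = -10*v^3 + 12*v^2 - 27*v + 5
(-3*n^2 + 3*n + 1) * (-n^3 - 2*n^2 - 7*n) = 3*n^5 + 3*n^4 + 14*n^3 - 23*n^2 - 7*n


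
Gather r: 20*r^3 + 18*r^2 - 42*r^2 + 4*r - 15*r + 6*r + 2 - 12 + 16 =20*r^3 - 24*r^2 - 5*r + 6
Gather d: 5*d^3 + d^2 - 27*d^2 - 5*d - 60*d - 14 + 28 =5*d^3 - 26*d^2 - 65*d + 14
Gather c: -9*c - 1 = -9*c - 1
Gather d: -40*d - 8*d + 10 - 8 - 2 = -48*d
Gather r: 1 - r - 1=-r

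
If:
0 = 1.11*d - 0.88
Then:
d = 0.79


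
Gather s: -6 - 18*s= -18*s - 6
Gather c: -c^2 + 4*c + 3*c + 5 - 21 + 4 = -c^2 + 7*c - 12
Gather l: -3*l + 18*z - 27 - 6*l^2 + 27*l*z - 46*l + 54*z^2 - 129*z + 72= -6*l^2 + l*(27*z - 49) + 54*z^2 - 111*z + 45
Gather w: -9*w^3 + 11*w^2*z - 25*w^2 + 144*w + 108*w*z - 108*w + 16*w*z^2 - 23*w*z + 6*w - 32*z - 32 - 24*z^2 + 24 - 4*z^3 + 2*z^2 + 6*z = -9*w^3 + w^2*(11*z - 25) + w*(16*z^2 + 85*z + 42) - 4*z^3 - 22*z^2 - 26*z - 8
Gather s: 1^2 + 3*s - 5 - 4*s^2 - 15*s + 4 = -4*s^2 - 12*s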